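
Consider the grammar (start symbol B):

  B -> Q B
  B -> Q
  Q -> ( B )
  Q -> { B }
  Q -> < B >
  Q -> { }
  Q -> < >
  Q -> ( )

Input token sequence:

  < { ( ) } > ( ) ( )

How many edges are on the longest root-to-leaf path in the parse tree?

6

[B [Q < [B [Q { [B [Q ( )]] }]] >] [B [Q ( )] [B [Q ( )]]]]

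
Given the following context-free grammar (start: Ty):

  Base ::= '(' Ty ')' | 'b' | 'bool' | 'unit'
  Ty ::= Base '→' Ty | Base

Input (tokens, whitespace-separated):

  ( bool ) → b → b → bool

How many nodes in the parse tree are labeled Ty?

5

[Ty [Base ( [Ty [Base bool]] )] → [Ty [Base b] → [Ty [Base b] → [Ty [Base bool]]]]]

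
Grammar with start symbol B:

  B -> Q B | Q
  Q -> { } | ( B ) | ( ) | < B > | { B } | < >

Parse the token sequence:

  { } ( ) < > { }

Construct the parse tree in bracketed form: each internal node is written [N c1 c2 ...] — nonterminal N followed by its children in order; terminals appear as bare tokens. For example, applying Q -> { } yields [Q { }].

[B [Q { }] [B [Q ( )] [B [Q < >] [B [Q { }]]]]]

B
Q B
{ } B
{ } Q B
{ } ( ) B
{ } ( ) Q B
{ } ( ) < > B
{ } ( ) < > Q
{ } ( ) < > { }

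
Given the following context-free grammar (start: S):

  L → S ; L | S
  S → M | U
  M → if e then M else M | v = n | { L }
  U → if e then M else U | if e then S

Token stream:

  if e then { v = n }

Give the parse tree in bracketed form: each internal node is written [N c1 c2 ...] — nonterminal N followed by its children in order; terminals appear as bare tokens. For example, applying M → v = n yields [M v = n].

[S [U if e then [S [M { [L [S [M v = n]]] }]]]]

S
U
if e then S
if e then M
if e then { L }
if e then { S }
if e then { M }
if e then { v = n }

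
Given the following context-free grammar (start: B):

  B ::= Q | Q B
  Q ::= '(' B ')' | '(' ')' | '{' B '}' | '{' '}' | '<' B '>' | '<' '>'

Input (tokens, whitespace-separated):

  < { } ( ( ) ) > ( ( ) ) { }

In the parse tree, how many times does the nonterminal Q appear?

[B [Q < [B [Q { }] [B [Q ( [B [Q ( )]] )]]] >] [B [Q ( [B [Q ( )]] )] [B [Q { }]]]]

7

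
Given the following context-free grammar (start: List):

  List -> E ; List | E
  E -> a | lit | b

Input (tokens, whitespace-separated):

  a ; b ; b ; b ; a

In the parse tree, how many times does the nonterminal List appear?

5

[List [E a] ; [List [E b] ; [List [E b] ; [List [E b] ; [List [E a]]]]]]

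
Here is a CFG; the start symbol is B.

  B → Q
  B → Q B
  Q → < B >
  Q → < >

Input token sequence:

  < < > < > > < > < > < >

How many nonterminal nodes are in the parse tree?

[B [Q < [B [Q < >] [B [Q < >]]] >] [B [Q < >] [B [Q < >] [B [Q < >]]]]]

12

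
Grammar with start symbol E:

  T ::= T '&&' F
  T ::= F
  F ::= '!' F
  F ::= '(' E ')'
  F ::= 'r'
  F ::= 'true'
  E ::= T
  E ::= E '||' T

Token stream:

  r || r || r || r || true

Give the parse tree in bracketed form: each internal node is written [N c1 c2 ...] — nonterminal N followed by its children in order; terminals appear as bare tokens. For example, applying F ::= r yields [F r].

E
E || T
E || T || T
E || T || T || T
E || T || T || T || T
T || T || T || T || T
F || T || T || T || T
r || T || T || T || T
r || F || T || T || T
r || r || T || T || T
r || r || F || T || T
r || r || r || T || T
r || r || r || F || T
r || r || r || r || T
r || r || r || r || F
r || r || r || r || true

[E [E [E [E [E [T [F r]]] || [T [F r]]] || [T [F r]]] || [T [F r]]] || [T [F true]]]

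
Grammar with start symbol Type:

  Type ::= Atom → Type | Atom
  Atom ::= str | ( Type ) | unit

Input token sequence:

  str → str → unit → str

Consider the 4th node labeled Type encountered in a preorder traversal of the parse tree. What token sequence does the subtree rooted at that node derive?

[Type [Atom str] → [Type [Atom str] → [Type [Atom unit] → [Type [Atom str]]]]]

str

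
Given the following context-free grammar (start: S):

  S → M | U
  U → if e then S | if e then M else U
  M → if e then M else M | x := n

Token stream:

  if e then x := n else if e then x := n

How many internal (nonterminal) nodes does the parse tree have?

6

[S [U if e then [M x := n] else [U if e then [S [M x := n]]]]]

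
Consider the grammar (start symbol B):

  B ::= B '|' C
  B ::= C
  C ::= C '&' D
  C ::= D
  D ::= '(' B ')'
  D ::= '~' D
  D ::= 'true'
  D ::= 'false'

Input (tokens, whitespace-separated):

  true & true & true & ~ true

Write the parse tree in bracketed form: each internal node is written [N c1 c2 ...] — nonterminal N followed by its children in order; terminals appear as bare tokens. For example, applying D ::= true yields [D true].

[B [C [C [C [C [D true]] & [D true]] & [D true]] & [D ~ [D true]]]]

B
C
C & D
C & D & D
C & D & D & D
D & D & D & D
true & D & D & D
true & true & D & D
true & true & true & D
true & true & true & ~ D
true & true & true & ~ true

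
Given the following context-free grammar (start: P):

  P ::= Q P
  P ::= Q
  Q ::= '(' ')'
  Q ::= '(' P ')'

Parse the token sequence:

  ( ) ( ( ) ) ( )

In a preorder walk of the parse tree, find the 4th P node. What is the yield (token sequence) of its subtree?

[P [Q ( )] [P [Q ( [P [Q ( )]] )] [P [Q ( )]]]]

( )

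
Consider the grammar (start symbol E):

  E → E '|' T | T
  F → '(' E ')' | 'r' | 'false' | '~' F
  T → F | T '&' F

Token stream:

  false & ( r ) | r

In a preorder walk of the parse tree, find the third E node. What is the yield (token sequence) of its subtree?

[E [E [T [T [F false]] & [F ( [E [T [F r]]] )]]] | [T [F r]]]

r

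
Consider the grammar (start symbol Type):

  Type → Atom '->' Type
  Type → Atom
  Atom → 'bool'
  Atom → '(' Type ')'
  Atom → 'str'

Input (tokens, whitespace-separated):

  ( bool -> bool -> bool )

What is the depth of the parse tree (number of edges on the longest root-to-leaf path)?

[Type [Atom ( [Type [Atom bool] -> [Type [Atom bool] -> [Type [Atom bool]]]] )]]

6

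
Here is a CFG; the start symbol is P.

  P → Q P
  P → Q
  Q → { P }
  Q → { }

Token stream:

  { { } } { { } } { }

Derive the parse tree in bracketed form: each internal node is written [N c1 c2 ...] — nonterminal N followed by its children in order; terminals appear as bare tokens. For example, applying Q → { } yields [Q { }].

[P [Q { [P [Q { }]] }] [P [Q { [P [Q { }]] }] [P [Q { }]]]]

P
Q P
{ P } P
{ Q } P
{ { } } P
{ { } } Q P
{ { } } { P } P
{ { } } { Q } P
{ { } } { { } } P
{ { } } { { } } Q
{ { } } { { } } { }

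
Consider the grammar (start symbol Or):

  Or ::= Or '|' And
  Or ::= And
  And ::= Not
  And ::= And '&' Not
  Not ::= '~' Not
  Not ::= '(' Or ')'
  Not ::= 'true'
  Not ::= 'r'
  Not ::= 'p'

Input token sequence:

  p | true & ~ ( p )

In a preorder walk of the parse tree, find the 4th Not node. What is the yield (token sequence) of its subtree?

( p )

[Or [Or [And [Not p]]] | [And [And [Not true]] & [Not ~ [Not ( [Or [And [Not p]]] )]]]]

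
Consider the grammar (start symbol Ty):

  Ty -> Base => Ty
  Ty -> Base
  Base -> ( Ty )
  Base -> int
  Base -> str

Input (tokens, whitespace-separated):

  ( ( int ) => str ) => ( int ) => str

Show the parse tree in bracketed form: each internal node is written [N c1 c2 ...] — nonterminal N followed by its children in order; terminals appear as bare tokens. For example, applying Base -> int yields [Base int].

Ty
Base => Ty
( Ty ) => Ty
( Base => Ty ) => Ty
( ( Ty ) => Ty ) => Ty
( ( Base ) => Ty ) => Ty
( ( int ) => Ty ) => Ty
( ( int ) => Base ) => Ty
( ( int ) => str ) => Ty
( ( int ) => str ) => Base => Ty
( ( int ) => str ) => ( Ty ) => Ty
( ( int ) => str ) => ( Base ) => Ty
( ( int ) => str ) => ( int ) => Ty
( ( int ) => str ) => ( int ) => Base
( ( int ) => str ) => ( int ) => str

[Ty [Base ( [Ty [Base ( [Ty [Base int]] )] => [Ty [Base str]]] )] => [Ty [Base ( [Ty [Base int]] )] => [Ty [Base str]]]]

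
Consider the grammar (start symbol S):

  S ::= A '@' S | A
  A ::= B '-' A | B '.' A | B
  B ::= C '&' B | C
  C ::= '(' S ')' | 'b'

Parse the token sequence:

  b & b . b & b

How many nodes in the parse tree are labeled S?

[S [A [B [C b] & [B [C b]]] . [A [B [C b] & [B [C b]]]]]]

1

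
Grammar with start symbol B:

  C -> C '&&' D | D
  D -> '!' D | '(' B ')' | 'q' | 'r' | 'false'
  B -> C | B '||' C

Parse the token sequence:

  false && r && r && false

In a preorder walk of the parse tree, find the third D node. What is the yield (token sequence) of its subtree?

[B [C [C [C [C [D false]] && [D r]] && [D r]] && [D false]]]

r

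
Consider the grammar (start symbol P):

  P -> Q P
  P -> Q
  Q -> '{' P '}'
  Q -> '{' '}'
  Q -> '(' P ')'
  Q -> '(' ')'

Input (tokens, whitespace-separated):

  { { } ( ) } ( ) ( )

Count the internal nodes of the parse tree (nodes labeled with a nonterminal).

[P [Q { [P [Q { }] [P [Q ( )]]] }] [P [Q ( )] [P [Q ( )]]]]

10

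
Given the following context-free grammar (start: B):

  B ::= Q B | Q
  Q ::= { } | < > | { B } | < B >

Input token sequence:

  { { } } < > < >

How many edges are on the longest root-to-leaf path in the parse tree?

4

[B [Q { [B [Q { }]] }] [B [Q < >] [B [Q < >]]]]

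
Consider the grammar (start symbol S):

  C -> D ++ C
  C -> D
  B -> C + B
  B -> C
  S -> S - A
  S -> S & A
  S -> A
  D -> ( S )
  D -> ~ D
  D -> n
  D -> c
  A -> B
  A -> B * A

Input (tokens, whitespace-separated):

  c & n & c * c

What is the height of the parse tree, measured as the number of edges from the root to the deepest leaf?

7

[S [S [S [A [B [C [D c]]]]] & [A [B [C [D n]]]]] & [A [B [C [D c]]] * [A [B [C [D c]]]]]]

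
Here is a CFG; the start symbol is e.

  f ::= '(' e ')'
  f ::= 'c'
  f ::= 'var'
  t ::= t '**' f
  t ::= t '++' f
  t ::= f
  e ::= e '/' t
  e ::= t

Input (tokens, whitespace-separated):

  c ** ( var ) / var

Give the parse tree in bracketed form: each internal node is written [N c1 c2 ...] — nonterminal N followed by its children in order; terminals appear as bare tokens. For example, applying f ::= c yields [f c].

[e [e [t [t [f c]] ** [f ( [e [t [f var]]] )]]] / [t [f var]]]

e
e / t
t / t
t ** f / t
f ** f / t
c ** f / t
c ** ( e ) / t
c ** ( t ) / t
c ** ( f ) / t
c ** ( var ) / t
c ** ( var ) / f
c ** ( var ) / var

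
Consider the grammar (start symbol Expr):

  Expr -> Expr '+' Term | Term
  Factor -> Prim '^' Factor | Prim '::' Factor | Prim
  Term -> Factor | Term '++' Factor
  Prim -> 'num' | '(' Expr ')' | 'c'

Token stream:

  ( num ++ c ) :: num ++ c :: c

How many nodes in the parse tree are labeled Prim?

[Expr [Term [Term [Factor [Prim ( [Expr [Term [Term [Factor [Prim num]]] ++ [Factor [Prim c]]]] )] :: [Factor [Prim num]]]] ++ [Factor [Prim c] :: [Factor [Prim c]]]]]

6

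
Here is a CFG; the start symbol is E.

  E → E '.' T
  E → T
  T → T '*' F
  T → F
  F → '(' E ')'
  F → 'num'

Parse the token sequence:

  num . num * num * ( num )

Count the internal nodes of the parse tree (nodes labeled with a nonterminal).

13

[E [E [T [F num]]] . [T [T [T [F num]] * [F num]] * [F ( [E [T [F num]]] )]]]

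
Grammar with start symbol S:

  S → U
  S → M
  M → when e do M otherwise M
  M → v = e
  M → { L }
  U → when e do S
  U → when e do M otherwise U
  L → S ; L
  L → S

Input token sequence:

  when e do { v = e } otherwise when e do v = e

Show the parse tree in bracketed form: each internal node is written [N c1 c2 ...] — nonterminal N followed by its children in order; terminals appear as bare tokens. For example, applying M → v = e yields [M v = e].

[S [U when e do [M { [L [S [M v = e]]] }] otherwise [U when e do [S [M v = e]]]]]

S
U
when e do M otherwise U
when e do { L } otherwise U
when e do { S } otherwise U
when e do { M } otherwise U
when e do { v = e } otherwise U
when e do { v = e } otherwise when e do S
when e do { v = e } otherwise when e do M
when e do { v = e } otherwise when e do v = e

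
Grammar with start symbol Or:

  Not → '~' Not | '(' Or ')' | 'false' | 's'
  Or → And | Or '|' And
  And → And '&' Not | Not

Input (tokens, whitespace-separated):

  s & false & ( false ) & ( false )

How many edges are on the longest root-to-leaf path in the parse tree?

[Or [And [And [And [And [Not s]] & [Not false]] & [Not ( [Or [And [Not false]]] )]] & [Not ( [Or [And [Not false]]] )]]]

7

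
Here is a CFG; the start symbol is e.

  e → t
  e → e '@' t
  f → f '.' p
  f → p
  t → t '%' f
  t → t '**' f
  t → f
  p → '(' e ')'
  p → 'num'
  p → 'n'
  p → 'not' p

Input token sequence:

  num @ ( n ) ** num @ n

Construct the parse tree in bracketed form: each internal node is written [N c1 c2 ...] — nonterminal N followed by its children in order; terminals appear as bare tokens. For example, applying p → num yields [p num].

[e [e [e [t [f [p num]]]] @ [t [t [f [p ( [e [t [f [p n]]]] )]]] ** [f [p num]]]] @ [t [f [p n]]]]

e
e @ t
e @ t @ t
t @ t @ t
f @ t @ t
p @ t @ t
num @ t @ t
num @ t ** f @ t
num @ f ** f @ t
num @ p ** f @ t
num @ ( e ) ** f @ t
num @ ( t ) ** f @ t
num @ ( f ) ** f @ t
num @ ( p ) ** f @ t
num @ ( n ) ** f @ t
num @ ( n ) ** p @ t
num @ ( n ) ** num @ t
num @ ( n ) ** num @ f
num @ ( n ) ** num @ p
num @ ( n ) ** num @ n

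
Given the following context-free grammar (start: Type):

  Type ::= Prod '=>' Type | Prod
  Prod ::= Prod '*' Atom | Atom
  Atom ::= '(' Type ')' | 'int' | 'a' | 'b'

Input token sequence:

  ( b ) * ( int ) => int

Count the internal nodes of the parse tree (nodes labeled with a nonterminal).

[Type [Prod [Prod [Atom ( [Type [Prod [Atom b]]] )]] * [Atom ( [Type [Prod [Atom int]]] )]] => [Type [Prod [Atom int]]]]

14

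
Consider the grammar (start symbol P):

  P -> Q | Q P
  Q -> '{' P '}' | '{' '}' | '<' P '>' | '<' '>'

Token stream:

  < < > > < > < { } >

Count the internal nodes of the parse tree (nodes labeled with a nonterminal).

[P [Q < [P [Q < >]] >] [P [Q < >] [P [Q < [P [Q { }]] >]]]]

10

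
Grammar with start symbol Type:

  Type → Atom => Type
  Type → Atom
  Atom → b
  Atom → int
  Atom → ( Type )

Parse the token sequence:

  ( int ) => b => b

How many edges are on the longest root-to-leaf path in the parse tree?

[Type [Atom ( [Type [Atom int]] )] => [Type [Atom b] => [Type [Atom b]]]]

4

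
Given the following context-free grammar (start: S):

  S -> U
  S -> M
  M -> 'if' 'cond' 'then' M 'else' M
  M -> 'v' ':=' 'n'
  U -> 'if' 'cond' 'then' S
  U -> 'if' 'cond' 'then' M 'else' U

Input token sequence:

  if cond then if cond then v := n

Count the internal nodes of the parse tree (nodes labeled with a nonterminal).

6

[S [U if cond then [S [U if cond then [S [M v := n]]]]]]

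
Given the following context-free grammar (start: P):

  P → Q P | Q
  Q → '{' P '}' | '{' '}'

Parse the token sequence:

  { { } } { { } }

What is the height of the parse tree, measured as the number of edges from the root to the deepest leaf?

[P [Q { [P [Q { }]] }] [P [Q { [P [Q { }]] }]]]

5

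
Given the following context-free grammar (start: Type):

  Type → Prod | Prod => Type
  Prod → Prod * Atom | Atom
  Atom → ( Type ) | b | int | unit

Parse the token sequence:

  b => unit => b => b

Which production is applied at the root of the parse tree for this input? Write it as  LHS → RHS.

[Type [Prod [Atom b]] => [Type [Prod [Atom unit]] => [Type [Prod [Atom b]] => [Type [Prod [Atom b]]]]]]

Type → Prod => Type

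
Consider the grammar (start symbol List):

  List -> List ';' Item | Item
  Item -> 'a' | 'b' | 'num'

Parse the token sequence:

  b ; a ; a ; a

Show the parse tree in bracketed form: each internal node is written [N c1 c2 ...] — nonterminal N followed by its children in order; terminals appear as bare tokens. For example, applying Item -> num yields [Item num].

[List [List [List [List [Item b]] ; [Item a]] ; [Item a]] ; [Item a]]

List
List ; Item
List ; Item ; Item
List ; Item ; Item ; Item
Item ; Item ; Item ; Item
b ; Item ; Item ; Item
b ; a ; Item ; Item
b ; a ; a ; Item
b ; a ; a ; a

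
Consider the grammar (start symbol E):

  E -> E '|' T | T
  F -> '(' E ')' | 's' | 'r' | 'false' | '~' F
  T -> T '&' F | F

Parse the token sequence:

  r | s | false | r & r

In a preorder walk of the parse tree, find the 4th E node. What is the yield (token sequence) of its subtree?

r

[E [E [E [E [T [F r]]] | [T [F s]]] | [T [F false]]] | [T [T [F r]] & [F r]]]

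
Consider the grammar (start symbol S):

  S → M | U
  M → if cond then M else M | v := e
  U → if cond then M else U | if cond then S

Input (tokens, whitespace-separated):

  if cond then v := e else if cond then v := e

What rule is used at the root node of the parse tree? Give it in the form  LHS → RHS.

S → U

[S [U if cond then [M v := e] else [U if cond then [S [M v := e]]]]]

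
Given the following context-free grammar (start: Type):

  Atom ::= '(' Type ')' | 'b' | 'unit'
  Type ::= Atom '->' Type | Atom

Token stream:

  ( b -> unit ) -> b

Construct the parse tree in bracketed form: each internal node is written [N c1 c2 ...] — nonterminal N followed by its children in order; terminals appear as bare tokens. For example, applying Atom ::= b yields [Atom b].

Type
Atom -> Type
( Type ) -> Type
( Atom -> Type ) -> Type
( b -> Type ) -> Type
( b -> Atom ) -> Type
( b -> unit ) -> Type
( b -> unit ) -> Atom
( b -> unit ) -> b

[Type [Atom ( [Type [Atom b] -> [Type [Atom unit]]] )] -> [Type [Atom b]]]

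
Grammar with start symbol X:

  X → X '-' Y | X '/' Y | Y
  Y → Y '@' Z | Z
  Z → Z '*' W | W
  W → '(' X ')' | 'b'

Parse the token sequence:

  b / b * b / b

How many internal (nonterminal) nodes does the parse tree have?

[X [X [X [Y [Z [W b]]]] / [Y [Z [Z [W b]] * [W b]]]] / [Y [Z [W b]]]]

14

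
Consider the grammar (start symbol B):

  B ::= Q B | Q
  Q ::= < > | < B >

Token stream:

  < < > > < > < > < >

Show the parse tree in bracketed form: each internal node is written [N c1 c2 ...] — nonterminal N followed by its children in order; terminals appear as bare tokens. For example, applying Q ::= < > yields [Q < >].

[B [Q < [B [Q < >]] >] [B [Q < >] [B [Q < >] [B [Q < >]]]]]

B
Q B
< B > B
< Q > B
< < > > B
< < > > Q B
< < > > < > B
< < > > < > Q B
< < > > < > < > B
< < > > < > < > Q
< < > > < > < > < >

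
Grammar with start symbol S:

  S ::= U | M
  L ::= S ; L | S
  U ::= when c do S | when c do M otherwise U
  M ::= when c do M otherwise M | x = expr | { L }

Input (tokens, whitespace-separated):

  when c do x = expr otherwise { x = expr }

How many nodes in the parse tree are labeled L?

1

[S [M when c do [M x = expr] otherwise [M { [L [S [M x = expr]]] }]]]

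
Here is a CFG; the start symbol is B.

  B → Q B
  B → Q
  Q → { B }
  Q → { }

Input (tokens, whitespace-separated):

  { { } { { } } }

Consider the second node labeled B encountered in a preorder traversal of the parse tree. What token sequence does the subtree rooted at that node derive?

{ } { { } }

[B [Q { [B [Q { }] [B [Q { [B [Q { }]] }]]] }]]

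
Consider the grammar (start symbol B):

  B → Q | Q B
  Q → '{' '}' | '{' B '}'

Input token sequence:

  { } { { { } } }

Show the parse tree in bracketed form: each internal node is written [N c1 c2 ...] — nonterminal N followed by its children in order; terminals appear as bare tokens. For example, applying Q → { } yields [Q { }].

B
Q B
{ } B
{ } Q
{ } { B }
{ } { Q }
{ } { { B } }
{ } { { Q } }
{ } { { { } } }

[B [Q { }] [B [Q { [B [Q { [B [Q { }]] }]] }]]]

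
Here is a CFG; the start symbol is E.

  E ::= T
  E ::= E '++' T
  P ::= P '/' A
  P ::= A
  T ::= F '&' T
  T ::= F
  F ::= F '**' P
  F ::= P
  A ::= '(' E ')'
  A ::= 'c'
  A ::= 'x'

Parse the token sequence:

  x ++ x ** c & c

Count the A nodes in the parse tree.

[E [E [T [F [P [A x]]]]] ++ [T [F [F [P [A x]]] ** [P [A c]]] & [T [F [P [A c]]]]]]

4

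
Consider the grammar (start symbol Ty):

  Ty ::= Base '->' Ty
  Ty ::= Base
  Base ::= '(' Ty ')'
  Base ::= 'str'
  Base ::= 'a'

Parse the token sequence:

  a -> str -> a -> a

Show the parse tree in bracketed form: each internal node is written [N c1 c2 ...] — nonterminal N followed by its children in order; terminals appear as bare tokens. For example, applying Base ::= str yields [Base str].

Ty
Base -> Ty
a -> Ty
a -> Base -> Ty
a -> str -> Ty
a -> str -> Base -> Ty
a -> str -> a -> Ty
a -> str -> a -> Base
a -> str -> a -> a

[Ty [Base a] -> [Ty [Base str] -> [Ty [Base a] -> [Ty [Base a]]]]]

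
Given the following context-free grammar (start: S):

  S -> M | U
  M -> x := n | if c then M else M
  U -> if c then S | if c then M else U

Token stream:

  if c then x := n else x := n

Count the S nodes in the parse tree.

1

[S [M if c then [M x := n] else [M x := n]]]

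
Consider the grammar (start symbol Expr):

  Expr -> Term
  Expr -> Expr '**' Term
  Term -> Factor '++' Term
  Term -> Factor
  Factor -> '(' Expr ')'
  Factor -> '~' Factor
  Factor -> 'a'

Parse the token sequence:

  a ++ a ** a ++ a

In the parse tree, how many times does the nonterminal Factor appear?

4

[Expr [Expr [Term [Factor a] ++ [Term [Factor a]]]] ** [Term [Factor a] ++ [Term [Factor a]]]]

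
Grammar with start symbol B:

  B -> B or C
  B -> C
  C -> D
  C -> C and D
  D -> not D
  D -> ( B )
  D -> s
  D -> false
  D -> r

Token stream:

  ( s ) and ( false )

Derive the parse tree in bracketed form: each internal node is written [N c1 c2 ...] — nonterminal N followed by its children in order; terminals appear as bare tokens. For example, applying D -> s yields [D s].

[B [C [C [D ( [B [C [D s]]] )]] and [D ( [B [C [D false]]] )]]]

B
C
C and D
D and D
( B ) and D
( C ) and D
( D ) and D
( s ) and D
( s ) and ( B )
( s ) and ( C )
( s ) and ( D )
( s ) and ( false )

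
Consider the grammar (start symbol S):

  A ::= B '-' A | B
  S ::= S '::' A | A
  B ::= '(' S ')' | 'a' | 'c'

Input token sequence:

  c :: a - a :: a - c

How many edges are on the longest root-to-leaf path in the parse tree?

5

[S [S [S [A [B c]]] :: [A [B a] - [A [B a]]]] :: [A [B a] - [A [B c]]]]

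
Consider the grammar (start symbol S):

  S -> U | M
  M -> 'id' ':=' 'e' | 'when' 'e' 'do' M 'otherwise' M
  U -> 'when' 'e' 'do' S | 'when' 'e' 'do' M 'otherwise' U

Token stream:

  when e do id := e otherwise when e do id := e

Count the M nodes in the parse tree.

2

[S [U when e do [M id := e] otherwise [U when e do [S [M id := e]]]]]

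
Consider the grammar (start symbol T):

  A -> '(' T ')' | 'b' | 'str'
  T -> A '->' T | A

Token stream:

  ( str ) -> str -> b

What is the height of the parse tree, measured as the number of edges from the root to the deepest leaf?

4

[T [A ( [T [A str]] )] -> [T [A str] -> [T [A b]]]]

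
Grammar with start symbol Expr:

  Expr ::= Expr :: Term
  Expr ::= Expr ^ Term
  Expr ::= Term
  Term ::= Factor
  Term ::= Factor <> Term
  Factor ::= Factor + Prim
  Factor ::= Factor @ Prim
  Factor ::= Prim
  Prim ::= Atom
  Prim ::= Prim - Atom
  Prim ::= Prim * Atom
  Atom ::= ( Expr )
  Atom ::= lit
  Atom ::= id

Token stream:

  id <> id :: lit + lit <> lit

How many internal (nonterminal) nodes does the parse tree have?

[Expr [Expr [Term [Factor [Prim [Atom id]]] <> [Term [Factor [Prim [Atom id]]]]]] :: [Term [Factor [Factor [Prim [Atom lit]]] + [Prim [Atom lit]]] <> [Term [Factor [Prim [Atom lit]]]]]]

21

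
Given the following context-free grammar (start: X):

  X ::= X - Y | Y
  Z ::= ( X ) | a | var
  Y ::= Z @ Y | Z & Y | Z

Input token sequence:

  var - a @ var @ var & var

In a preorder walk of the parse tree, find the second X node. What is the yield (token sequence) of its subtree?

[X [X [Y [Z var]]] - [Y [Z a] @ [Y [Z var] @ [Y [Z var] & [Y [Z var]]]]]]

var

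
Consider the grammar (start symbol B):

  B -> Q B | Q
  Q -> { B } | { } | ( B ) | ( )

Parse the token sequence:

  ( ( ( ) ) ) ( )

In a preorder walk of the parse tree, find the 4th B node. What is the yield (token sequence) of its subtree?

[B [Q ( [B [Q ( [B [Q ( )]] )]] )] [B [Q ( )]]]

( )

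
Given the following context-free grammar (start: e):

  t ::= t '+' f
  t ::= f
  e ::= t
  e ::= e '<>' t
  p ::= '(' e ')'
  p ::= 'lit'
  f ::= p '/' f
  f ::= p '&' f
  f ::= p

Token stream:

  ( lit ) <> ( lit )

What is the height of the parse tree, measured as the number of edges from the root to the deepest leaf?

9

[e [e [t [f [p ( [e [t [f [p lit]]]] )]]]] <> [t [f [p ( [e [t [f [p lit]]]] )]]]]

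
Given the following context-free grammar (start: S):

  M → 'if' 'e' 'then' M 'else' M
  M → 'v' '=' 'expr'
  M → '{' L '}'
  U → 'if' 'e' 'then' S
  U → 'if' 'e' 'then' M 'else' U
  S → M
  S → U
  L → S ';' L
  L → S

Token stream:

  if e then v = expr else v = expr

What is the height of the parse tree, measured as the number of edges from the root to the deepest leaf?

3

[S [M if e then [M v = expr] else [M v = expr]]]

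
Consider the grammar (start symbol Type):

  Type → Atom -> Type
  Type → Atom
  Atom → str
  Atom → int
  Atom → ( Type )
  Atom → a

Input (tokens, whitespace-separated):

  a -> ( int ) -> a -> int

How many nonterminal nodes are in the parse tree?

[Type [Atom a] -> [Type [Atom ( [Type [Atom int]] )] -> [Type [Atom a] -> [Type [Atom int]]]]]

10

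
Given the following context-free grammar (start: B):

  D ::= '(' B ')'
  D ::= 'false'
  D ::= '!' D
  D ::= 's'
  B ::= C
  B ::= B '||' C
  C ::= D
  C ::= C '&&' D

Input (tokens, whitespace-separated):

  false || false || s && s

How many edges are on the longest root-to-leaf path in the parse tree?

5

[B [B [B [C [D false]]] || [C [D false]]] || [C [C [D s]] && [D s]]]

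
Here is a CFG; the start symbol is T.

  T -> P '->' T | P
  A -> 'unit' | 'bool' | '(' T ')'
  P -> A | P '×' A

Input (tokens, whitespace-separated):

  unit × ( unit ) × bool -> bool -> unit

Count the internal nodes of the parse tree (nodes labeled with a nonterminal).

[T [P [P [P [A unit]] × [A ( [T [P [A unit]]] )]] × [A bool]] -> [T [P [A bool]] -> [T [P [A unit]]]]]

16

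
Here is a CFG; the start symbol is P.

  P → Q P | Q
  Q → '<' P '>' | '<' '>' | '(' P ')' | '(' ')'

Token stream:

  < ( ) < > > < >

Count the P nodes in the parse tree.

4

[P [Q < [P [Q ( )] [P [Q < >]]] >] [P [Q < >]]]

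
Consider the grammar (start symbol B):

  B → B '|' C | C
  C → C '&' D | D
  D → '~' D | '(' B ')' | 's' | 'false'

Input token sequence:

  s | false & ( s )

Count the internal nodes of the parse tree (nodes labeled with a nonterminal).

11

[B [B [C [D s]]] | [C [C [D false]] & [D ( [B [C [D s]]] )]]]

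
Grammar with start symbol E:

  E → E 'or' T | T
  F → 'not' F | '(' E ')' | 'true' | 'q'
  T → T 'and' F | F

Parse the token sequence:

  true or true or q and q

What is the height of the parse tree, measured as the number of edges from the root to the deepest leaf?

[E [E [E [T [F true]]] or [T [F true]]] or [T [T [F q]] and [F q]]]

5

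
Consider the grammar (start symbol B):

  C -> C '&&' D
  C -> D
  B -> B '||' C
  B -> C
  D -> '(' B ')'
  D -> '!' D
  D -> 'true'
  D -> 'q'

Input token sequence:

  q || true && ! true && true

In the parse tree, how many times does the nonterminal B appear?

2

[B [B [C [D q]]] || [C [C [C [D true]] && [D ! [D true]]] && [D true]]]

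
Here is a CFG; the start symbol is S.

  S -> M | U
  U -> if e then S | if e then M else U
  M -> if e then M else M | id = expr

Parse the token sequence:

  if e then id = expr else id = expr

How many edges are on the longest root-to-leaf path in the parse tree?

[S [M if e then [M id = expr] else [M id = expr]]]

3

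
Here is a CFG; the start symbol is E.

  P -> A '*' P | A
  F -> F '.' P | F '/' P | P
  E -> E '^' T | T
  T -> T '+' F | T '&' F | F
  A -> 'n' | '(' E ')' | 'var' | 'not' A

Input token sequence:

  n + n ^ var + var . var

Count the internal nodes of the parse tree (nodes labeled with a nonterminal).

[E [E [T [T [F [P [A n]]]] + [F [P [A n]]]]] ^ [T [T [F [P [A var]]]] + [F [F [P [A var]]] . [P [A var]]]]]

21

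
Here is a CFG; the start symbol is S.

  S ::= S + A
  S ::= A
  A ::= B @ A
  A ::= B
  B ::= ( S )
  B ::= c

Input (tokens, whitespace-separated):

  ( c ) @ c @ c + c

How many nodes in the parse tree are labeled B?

5

[S [S [A [B ( [S [A [B c]]] )] @ [A [B c] @ [A [B c]]]]] + [A [B c]]]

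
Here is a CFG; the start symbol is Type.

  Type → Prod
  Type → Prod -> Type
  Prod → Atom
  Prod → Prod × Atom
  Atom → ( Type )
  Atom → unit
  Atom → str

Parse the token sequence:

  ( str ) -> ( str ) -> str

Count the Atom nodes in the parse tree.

5

[Type [Prod [Atom ( [Type [Prod [Atom str]]] )]] -> [Type [Prod [Atom ( [Type [Prod [Atom str]]] )]] -> [Type [Prod [Atom str]]]]]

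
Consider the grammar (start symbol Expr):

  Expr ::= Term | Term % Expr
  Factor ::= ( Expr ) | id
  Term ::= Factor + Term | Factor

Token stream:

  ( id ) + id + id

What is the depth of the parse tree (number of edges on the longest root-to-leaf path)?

6

[Expr [Term [Factor ( [Expr [Term [Factor id]]] )] + [Term [Factor id] + [Term [Factor id]]]]]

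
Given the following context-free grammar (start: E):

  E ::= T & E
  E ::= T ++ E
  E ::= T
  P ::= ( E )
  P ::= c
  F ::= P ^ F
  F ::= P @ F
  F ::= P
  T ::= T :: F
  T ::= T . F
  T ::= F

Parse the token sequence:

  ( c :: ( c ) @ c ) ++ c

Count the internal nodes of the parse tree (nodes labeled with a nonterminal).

21

[E [T [F [P ( [E [T [T [F [P c]]] :: [F [P ( [E [T [F [P c]]]] )] @ [F [P c]]]]] )]]] ++ [E [T [F [P c]]]]]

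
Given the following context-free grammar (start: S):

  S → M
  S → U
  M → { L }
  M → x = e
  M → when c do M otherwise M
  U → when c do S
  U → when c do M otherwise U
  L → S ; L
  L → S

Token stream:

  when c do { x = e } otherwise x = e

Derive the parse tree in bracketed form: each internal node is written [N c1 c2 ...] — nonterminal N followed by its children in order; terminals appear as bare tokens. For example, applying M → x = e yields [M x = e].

[S [M when c do [M { [L [S [M x = e]]] }] otherwise [M x = e]]]

S
M
when c do M otherwise M
when c do { L } otherwise M
when c do { S } otherwise M
when c do { M } otherwise M
when c do { x = e } otherwise M
when c do { x = e } otherwise x = e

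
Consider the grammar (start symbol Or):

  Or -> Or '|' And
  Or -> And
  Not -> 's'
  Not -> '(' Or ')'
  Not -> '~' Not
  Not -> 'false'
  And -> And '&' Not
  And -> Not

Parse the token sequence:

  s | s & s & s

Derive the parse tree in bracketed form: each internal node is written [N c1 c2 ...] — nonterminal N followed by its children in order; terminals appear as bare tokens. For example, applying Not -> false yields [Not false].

[Or [Or [And [Not s]]] | [And [And [And [Not s]] & [Not s]] & [Not s]]]

Or
Or | And
And | And
Not | And
s | And
s | And & Not
s | And & Not & Not
s | Not & Not & Not
s | s & Not & Not
s | s & s & Not
s | s & s & s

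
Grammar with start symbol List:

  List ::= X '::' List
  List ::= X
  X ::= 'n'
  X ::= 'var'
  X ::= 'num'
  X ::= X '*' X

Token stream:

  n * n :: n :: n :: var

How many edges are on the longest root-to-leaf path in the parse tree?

[List [X [X n] * [X n]] :: [List [X n] :: [List [X n] :: [List [X var]]]]]

5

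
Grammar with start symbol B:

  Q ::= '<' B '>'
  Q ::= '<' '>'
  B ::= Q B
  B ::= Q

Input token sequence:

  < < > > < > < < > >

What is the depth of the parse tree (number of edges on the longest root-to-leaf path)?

[B [Q < [B [Q < >]] >] [B [Q < >] [B [Q < [B [Q < >]] >]]]]

6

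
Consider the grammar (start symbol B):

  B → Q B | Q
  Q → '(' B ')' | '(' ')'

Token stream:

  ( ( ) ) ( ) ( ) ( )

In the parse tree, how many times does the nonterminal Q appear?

[B [Q ( [B [Q ( )]] )] [B [Q ( )] [B [Q ( )] [B [Q ( )]]]]]

5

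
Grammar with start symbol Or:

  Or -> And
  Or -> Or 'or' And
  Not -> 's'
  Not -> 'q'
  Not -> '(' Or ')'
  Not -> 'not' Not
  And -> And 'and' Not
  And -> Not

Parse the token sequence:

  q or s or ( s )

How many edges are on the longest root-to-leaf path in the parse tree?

[Or [Or [Or [And [Not q]]] or [And [Not s]]] or [And [Not ( [Or [And [Not s]]] )]]]

6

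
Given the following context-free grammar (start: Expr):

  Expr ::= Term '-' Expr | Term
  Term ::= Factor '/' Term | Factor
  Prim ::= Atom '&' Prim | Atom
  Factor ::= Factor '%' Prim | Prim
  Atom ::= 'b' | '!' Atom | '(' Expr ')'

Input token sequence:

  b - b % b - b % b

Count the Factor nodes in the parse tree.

[Expr [Term [Factor [Prim [Atom b]]]] - [Expr [Term [Factor [Factor [Prim [Atom b]]] % [Prim [Atom b]]]] - [Expr [Term [Factor [Factor [Prim [Atom b]]] % [Prim [Atom b]]]]]]]

5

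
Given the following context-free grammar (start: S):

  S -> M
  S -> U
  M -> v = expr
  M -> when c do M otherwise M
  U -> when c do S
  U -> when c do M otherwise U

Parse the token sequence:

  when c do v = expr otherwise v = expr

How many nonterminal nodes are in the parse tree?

4

[S [M when c do [M v = expr] otherwise [M v = expr]]]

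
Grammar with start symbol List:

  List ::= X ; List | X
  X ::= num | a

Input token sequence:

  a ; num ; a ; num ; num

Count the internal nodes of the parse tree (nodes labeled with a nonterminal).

10

[List [X a] ; [List [X num] ; [List [X a] ; [List [X num] ; [List [X num]]]]]]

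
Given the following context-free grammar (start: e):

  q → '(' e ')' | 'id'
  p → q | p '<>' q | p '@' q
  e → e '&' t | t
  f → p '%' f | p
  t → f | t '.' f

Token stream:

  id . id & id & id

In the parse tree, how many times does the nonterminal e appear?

3

[e [e [e [t [t [f [p [q id]]]] . [f [p [q id]]]]] & [t [f [p [q id]]]]] & [t [f [p [q id]]]]]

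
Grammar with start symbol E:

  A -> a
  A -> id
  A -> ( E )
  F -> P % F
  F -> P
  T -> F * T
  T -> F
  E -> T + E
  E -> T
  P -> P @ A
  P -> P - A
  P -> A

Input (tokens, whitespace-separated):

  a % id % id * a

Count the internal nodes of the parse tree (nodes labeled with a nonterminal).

15

[E [T [F [P [A a]] % [F [P [A id]] % [F [P [A id]]]]] * [T [F [P [A a]]]]]]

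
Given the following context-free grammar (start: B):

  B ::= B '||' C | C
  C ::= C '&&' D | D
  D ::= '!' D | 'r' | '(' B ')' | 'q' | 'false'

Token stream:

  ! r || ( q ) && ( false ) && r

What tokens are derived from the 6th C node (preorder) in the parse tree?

false

[B [B [C [D ! [D r]]]] || [C [C [C [D ( [B [C [D q]]] )]] && [D ( [B [C [D false]]] )]] && [D r]]]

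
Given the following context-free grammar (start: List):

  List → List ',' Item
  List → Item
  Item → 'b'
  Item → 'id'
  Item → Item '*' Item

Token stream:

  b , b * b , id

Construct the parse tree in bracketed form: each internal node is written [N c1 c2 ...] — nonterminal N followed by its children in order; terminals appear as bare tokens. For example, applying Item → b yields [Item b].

[List [List [List [Item b]] , [Item [Item b] * [Item b]]] , [Item id]]

List
List , Item
List , Item , Item
Item , Item , Item
b , Item , Item
b , Item * Item , Item
b , b * Item , Item
b , b * b , Item
b , b * b , id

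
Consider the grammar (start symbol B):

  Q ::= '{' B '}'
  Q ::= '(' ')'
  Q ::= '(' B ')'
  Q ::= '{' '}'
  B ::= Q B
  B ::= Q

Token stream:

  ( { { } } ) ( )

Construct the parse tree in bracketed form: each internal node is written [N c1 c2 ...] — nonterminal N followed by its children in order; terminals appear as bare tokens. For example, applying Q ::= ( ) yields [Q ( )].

B
Q B
( B ) B
( Q ) B
( { B } ) B
( { Q } ) B
( { { } } ) B
( { { } } ) Q
( { { } } ) ( )

[B [Q ( [B [Q { [B [Q { }]] }]] )] [B [Q ( )]]]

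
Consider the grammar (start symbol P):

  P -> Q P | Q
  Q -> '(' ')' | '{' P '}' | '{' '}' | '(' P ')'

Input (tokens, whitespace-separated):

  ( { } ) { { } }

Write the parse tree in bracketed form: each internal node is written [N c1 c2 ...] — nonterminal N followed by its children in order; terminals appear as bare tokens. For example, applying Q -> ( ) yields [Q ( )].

P
Q P
( P ) P
( Q ) P
( { } ) P
( { } ) Q
( { } ) { P }
( { } ) { Q }
( { } ) { { } }

[P [Q ( [P [Q { }]] )] [P [Q { [P [Q { }]] }]]]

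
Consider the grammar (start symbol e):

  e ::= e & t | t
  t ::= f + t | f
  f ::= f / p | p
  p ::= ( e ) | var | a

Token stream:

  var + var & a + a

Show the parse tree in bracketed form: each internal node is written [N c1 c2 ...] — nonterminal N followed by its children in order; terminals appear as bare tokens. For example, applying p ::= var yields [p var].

[e [e [t [f [p var]] + [t [f [p var]]]]] & [t [f [p a]] + [t [f [p a]]]]]

e
e & t
t & t
f + t & t
p + t & t
var + t & t
var + f & t
var + p & t
var + var & t
var + var & f + t
var + var & p + t
var + var & a + t
var + var & a + f
var + var & a + p
var + var & a + a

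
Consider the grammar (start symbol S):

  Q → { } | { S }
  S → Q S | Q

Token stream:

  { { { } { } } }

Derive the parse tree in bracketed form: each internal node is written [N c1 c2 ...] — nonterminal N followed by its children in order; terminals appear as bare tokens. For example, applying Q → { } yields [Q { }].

S
Q
{ S }
{ Q }
{ { S } }
{ { Q S } }
{ { { } S } }
{ { { } Q } }
{ { { } { } } }

[S [Q { [S [Q { [S [Q { }] [S [Q { }]]] }]] }]]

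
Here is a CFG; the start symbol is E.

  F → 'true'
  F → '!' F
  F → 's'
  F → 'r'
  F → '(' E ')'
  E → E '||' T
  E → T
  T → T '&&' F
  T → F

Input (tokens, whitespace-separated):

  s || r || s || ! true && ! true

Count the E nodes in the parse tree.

4

[E [E [E [E [T [F s]]] || [T [F r]]] || [T [F s]]] || [T [T [F ! [F true]]] && [F ! [F true]]]]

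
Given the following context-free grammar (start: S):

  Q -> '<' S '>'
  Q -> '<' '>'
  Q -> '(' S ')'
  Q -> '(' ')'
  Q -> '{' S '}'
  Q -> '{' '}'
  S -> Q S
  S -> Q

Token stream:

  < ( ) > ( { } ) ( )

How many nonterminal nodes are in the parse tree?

10

[S [Q < [S [Q ( )]] >] [S [Q ( [S [Q { }]] )] [S [Q ( )]]]]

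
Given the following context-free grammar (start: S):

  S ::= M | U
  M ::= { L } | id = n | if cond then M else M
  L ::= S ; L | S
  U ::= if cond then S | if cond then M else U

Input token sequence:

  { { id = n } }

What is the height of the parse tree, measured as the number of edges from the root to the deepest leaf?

[S [M { [L [S [M { [L [S [M id = n]]] }]]] }]]

8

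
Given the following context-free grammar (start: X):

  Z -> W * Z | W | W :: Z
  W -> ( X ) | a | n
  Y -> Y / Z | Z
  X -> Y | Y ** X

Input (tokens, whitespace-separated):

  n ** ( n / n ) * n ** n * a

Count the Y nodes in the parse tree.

5

[X [Y [Z [W n]]] ** [X [Y [Z [W ( [X [Y [Y [Z [W n]]] / [Z [W n]]]] )] * [Z [W n]]]] ** [X [Y [Z [W n] * [Z [W a]]]]]]]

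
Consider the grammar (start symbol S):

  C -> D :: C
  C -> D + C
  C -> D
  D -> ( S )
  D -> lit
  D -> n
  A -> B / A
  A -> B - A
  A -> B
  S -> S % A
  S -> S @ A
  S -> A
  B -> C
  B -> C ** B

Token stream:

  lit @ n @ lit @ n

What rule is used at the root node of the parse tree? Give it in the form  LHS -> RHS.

S -> S @ A

[S [S [S [S [A [B [C [D lit]]]]] @ [A [B [C [D n]]]]] @ [A [B [C [D lit]]]]] @ [A [B [C [D n]]]]]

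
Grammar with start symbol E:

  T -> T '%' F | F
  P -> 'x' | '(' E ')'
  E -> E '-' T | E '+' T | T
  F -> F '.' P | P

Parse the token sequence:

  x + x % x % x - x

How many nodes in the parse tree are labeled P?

5

[E [E [E [T [F [P x]]]] + [T [T [T [F [P x]]] % [F [P x]]] % [F [P x]]]] - [T [F [P x]]]]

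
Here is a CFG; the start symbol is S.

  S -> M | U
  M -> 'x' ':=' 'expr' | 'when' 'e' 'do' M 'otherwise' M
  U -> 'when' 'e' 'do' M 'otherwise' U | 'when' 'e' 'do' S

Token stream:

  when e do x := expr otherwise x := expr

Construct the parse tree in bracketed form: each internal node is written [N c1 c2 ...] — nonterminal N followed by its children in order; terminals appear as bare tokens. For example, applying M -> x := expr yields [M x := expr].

S
M
when e do M otherwise M
when e do x := expr otherwise M
when e do x := expr otherwise x := expr

[S [M when e do [M x := expr] otherwise [M x := expr]]]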